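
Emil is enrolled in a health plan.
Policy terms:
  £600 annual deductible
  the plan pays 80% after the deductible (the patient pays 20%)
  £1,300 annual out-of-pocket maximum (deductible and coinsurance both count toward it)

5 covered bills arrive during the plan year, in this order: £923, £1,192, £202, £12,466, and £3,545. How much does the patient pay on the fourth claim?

£356.60

Claim 1 (£923): £600 to deductible, leaving £323; 20% of £323 = £64.60. Patient pays £664.60; OOP now £664.60.
Claim 2 (£1,192): deductible already satisfied, so patient's share is 20% × £1,192 = £238.40. Patient pays £238.40; OOP now £903.
Claim 3 (£202): 20% coinsurance on £202 = £40.40. Patient owes £40.40 (running OOP £943.40).
Claim 4 (£12,466): deductible met; 20% of £12,466 = £2,493.20. OOP would hit £3,436.60 > £1,300, so the cap limits the patient to £1,300 − £943.40 = £356.60.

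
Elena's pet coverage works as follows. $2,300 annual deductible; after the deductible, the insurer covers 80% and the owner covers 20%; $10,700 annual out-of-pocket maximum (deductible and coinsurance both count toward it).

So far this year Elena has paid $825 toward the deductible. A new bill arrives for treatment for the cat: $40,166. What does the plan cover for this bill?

Deductible still to meet: $2,300 − $825 = $1,475.
That leaves $40,166 − $1,475 = $38,691 for coinsurance.
Coinsurance: $38,691 × 20% = $7,738.20.
That puts the owner's cost at $1,475 + $7,738.20 = $9,213.20 before any cap.
Year-to-date out-of-pocket becomes $825 + $9,213.20 = $10,038.20, still under the $10,700 maximum, so no cap applies.
Insurer pays the balance: $40,166 − $9,213.20 = $30,952.80.

$30,952.80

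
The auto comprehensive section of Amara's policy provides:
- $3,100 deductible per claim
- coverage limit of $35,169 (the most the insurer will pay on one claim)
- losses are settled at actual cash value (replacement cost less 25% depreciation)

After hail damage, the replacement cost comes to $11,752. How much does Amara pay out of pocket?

Actual cash value after 25% depreciation: $11,752 × 75% = $8,814.
Less the $3,100 deductible: $8,814 − $3,100 = $5,714.
$5,714 is within the $35,169 limit, so the insurer pays $5,714.
Out of pocket: $11,752 − $5,714 = $6,038.

$6,038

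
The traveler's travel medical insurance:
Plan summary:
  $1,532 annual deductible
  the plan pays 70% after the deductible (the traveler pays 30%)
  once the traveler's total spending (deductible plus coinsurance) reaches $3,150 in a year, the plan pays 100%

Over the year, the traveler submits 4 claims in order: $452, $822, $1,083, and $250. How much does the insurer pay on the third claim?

$577.50

Claim 1 — $452: fully absorbed by the deductible. Traveler owes $452 (running OOP $452). Plan pays $452 − $452 = $0.
Claim 2 — $822: fully absorbed by the deductible. Traveler pays $822; OOP now $1,274. Plan pays $822 − $822 = $0.
Claim 3 — $1,083: $258 to deductible, leaving $825; traveler's 30% is $247.50. Traveler owes $505.50 (running OOP $1,779.50). Plan pays $1,083 − $505.50 = $577.50.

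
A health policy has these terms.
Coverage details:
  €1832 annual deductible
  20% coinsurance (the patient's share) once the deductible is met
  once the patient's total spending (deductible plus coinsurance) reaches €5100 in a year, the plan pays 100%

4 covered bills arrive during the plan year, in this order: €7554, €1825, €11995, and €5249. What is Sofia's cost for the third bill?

€1758.60

Bill 1, €7554: €1832 to deductible, leaving €5722; 20% of €5722 = €1144.40. Patient owes €2976.40 (running OOP €2976.40).
Bill 2, €1825: deductible met; 20% of €1825 = €365. Patient owes €365 (running OOP €3341.40).
Bill 3, €11995: deductible met; 20% of €11995 = €2399. That would push OOP to €5740.40, over the €5100 cap, so patient pays €5100 − €3341.40 = €1758.60.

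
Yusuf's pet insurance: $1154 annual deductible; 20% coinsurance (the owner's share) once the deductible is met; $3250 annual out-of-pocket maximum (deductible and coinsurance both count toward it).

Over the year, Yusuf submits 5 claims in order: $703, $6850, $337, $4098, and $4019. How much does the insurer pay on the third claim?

Claim 1 — $703: fully absorbed by the deductible. Owner pays $703; OOP now $703. Insurer: $703 − $703 = $0.
Claim 2 — $6850: $451 to deductible, leaving $6399; coinsurance $6399 × 20% = $1279.80. Owner pays $1730.80; OOP now $2433.80. Insurer: $6850 − $1730.80 = $5119.20.
Claim 3 — $337: deductible already satisfied, so owner's share is 20% × $337 = $67.40. Owner owes $67.40 (running OOP $2501.20). Insurer: $337 − $67.40 = $269.60.

$269.60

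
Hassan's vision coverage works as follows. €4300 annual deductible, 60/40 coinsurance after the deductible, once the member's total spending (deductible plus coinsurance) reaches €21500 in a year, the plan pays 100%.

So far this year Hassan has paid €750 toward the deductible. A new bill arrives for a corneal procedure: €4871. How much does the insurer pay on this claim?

Deductible still to meet: €4300 − €750 = €3550.
The remaining €1321 (= €4871 − €3550) moves to coinsurance.
Member's 40% share of €1321 is €528.40.
So the member owes €3550 + €528.40 = €4078.40 before any cap.
Year-to-date out-of-pocket becomes €750 + €4078.40 = €4828.40, still under the €21500 maximum, so no cap applies.
The insurer covers the remainder: €4871 − €4078.40 = €792.60.

€792.60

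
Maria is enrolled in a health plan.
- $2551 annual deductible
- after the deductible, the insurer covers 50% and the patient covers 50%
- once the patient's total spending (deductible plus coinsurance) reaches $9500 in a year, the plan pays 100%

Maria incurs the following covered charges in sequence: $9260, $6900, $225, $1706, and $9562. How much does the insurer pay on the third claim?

Claim 1 ($9260): $2551 to deductible, leaving $6709; coinsurance $6709 × 50% = $3354.50. Patient owes $5905.50 (running OOP $5905.50). Plan pays $9260 − $5905.50 = $3354.50.
Claim 2 ($6900): deductible met; 50% of $6900 = $3450. Patient pays $3450; OOP now $9355.50. Insurer: $6900 − $3450 = $3450.
Claim 3 ($225): 50% coinsurance on $225 = $112.50. Patient pays $112.50; OOP now $9468. Insurer: $225 − $112.50 = $112.50.

$112.50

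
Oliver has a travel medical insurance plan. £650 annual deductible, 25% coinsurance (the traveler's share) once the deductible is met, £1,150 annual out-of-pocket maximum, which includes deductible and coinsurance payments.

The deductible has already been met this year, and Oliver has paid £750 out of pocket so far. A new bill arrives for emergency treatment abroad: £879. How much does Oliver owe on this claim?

The deductible is already satisfied, so the full bill goes to coinsurance.
25% of £879 = £219.75 falls to the traveler.
Cumulative spending £750 + £219.75 = £969.75 stays under the £1,150 maximum.

£219.75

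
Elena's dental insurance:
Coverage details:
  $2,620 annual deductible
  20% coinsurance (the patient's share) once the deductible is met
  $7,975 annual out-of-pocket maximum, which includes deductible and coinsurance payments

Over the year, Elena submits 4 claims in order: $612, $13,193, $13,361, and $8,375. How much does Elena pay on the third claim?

$2,672.20

Claim 1 ($612): all of it applies to the deductible. Patient pays $612; OOP now $612.
Claim 2 ($13,193): deductible takes $2,008, $11,185 remains; 20% of $11,185 = $2,237. Patient owes $4,245 (running OOP $4,857).
Claim 3 ($13,361): 20% coinsurance on $13,361 = $2,672.20. Patient pays $2,672.20; OOP now $7,529.20.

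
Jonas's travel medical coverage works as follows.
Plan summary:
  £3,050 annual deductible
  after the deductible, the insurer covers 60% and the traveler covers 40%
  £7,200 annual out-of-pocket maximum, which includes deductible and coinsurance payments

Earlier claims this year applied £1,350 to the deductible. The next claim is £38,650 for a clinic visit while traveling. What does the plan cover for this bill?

£1,350 of the £3,050 deductible is already met, leaving £1,700.
That leaves £38,650 − £1,700 = £36,950 for coinsurance.
Coinsurance: £36,950 × 40% = £14,780.
Traveler responsibility before any cap: £1,700 + £14,780 = £16,480.
That would bring total out-of-pocket to £17,830, past the £7,200 cap. The traveler is capped at £7,200 − £1,350 = £5,850 on this claim.
The plan picks up £38,650 − £5,850 = £32,800.

£32,800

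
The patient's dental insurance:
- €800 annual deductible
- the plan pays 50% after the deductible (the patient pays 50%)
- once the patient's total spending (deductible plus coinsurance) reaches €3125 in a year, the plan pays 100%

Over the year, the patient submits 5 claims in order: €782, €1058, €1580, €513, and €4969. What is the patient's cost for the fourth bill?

Claim 1 (€782): all of it applies to the deductible. Patient owes €782 (running OOP €782).
Claim 2 (€1058): deductible takes €18, €1040 remains; patient's 50% is €520. Patient owes €538 (running OOP €1320).
Claim 3 (€1580): 50% coinsurance on €1580 = €790. Patient pays €790; OOP now €2110.
Claim 4 (€513): 50% coinsurance on €513 = €256.50. Patient pays €256.50; OOP now €2366.50.

€256.50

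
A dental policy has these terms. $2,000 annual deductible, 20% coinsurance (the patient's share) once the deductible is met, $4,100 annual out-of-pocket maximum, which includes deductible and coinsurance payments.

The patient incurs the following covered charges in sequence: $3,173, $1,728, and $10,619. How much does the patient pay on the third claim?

$1,519.80

Claim 1 ($3,173): $2,000 finishes the deductible; $1,173 goes to coinsurance; patient's 20% is $234.60. Cost to patient: $2,234.60. OOP to date $2,234.60.
Claim 2 ($1,728): deductible met; 20% of $1,728 = $345.60. Cost to patient: $345.60. OOP to date $2,580.20.
Claim 3 ($10,619): deductible met; 20% of $10,619 = $2,123.80. Adding that to $2,580.20 gives $4,704, past the $4,100 cap; patient pays only $4,100 − $2,580.20 = $1,519.80.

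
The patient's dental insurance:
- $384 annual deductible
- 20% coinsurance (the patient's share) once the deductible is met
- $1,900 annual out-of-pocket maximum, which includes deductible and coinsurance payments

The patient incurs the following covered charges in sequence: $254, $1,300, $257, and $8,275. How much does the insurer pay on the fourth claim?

Claim 1 ($254): entire amount goes to the deductible. Patient pays $254; OOP now $254. Insurer: $254 − $254 = $0.
Claim 2 ($1,300): $130 finishes the deductible; $1,170 goes to coinsurance; patient's 20% is $234. Patient owes $364 (running OOP $618). Insurer: $1,300 − $364 = $936.
Claim 3 ($257): deductible met; 20% of $257 = $51.40. Patient pays $51.40; OOP now $669.40. Insurer: $257 − $51.40 = $205.60.
Claim 4 ($8,275): deductible met; 20% of $8,275 = $1,655. That would push OOP to $2,324.40, over the $1,900 cap, so patient pays $1,900 − $669.40 = $1,230.60. Insurer: $8,275 − $1,230.60 = $7,044.40.

$7,044.40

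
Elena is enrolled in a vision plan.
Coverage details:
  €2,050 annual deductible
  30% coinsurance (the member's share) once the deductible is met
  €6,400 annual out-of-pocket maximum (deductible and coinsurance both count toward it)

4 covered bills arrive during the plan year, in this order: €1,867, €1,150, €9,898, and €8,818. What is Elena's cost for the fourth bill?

€1,090.50

Bill 1, €1,867: entire amount goes to the deductible. Cost to member: €1,867. OOP to date €1,867.
Bill 2, €1,150: €183 to deductible, leaving €967; coinsurance €967 × 30% = €290.10. Member owes €473.10 (running OOP €2,340.10).
Bill 3, €9,898: 30% coinsurance on €9,898 = €2,969.40. Member owes €2,969.40 (running OOP €5,309.50).
Bill 4, €8,818: deductible already satisfied, so member's share is 30% × €8,818 = €2,645.40. Adding that to €5,309.50 gives €7,954.90, past the €6,400 cap; member pays only €6,400 − €5,309.50 = €1,090.50.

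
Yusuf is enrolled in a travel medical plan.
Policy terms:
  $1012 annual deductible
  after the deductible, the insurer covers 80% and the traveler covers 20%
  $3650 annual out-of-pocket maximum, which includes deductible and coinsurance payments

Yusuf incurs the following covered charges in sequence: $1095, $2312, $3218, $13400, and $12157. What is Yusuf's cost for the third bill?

Bill 1, $1095: $1012 finishes the deductible; $83 goes to coinsurance; 20% of $83 = $16.60. Cost to traveler: $1028.60. OOP to date $1028.60.
Bill 2, $2312: 20% coinsurance on $2312 = $462.40. Traveler pays $462.40; OOP now $1491.
Bill 3, $3218: deductible met; 20% of $3218 = $643.60. Cost to traveler: $643.60. OOP to date $2134.60.

$643.60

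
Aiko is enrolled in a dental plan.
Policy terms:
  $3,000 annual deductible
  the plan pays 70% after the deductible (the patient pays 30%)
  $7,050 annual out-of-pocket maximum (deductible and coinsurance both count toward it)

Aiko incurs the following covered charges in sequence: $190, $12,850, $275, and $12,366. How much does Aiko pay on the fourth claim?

Bill 1, $190: entire amount goes to the deductible. Cost to patient: $190. OOP to date $190.
Bill 2, $12,850: $2,810 finishes the deductible; $10,040 goes to coinsurance; 30% of $10,040 = $3,012. Cost to patient: $5,822. OOP to date $6,012.
Bill 3, $275: 30% coinsurance on $275 = $82.50. Patient pays $82.50; OOP now $6,094.50.
Bill 4, $12,366: deductible already satisfied, so patient's share is 30% × $12,366 = $3,709.80. OOP would hit $9,804.30 > $7,050, so the cap limits the patient to $7,050 − $6,094.50 = $955.50.

$955.50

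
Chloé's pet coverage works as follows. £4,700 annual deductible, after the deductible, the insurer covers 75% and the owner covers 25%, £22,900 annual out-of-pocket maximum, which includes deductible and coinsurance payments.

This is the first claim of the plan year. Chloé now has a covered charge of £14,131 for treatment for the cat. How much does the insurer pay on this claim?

Nothing has been paid toward the £4,700 deductible, so the first £4,700 of this charge is applied there.
After the £4,700 deductible portion, £14,131 − £4,700 = £9,431 is subject to coinsurance.
Coinsurance: £9,431 × 25% = £2,357.75.
Owner responsibility before any cap: £4,700 + £2,357.75 = £7,057.75.
Year-to-date out-of-pocket becomes £0 + £7,057.75 = £7,057.75, still under the £22,900 maximum, so no cap applies.
Insurer pays the balance: £14,131 − £7,057.75 = £7,073.25.

£7,073.25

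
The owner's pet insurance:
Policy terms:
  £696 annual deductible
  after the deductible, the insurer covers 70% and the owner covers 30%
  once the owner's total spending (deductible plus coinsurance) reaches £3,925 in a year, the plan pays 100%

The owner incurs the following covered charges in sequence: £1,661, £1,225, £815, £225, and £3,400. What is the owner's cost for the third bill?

£244.50

Claim 1 — £1,661: £696 to deductible, leaving £965; coinsurance £965 × 30% = £289.50. Cost to owner: £985.50. OOP to date £985.50.
Claim 2 — £1,225: 30% coinsurance on £1,225 = £367.50. Owner owes £367.50 (running OOP £1,353).
Claim 3 — £815: deductible already satisfied, so owner's share is 30% × £815 = £244.50. Cost to owner: £244.50. OOP to date £1,597.50.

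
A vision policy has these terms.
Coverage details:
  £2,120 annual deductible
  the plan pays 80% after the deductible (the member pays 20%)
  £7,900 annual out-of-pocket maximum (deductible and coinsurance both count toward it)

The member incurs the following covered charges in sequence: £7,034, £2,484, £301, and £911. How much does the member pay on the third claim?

£60.20

Bill 1, £7,034: £2,120 finishes the deductible; £4,914 goes to coinsurance; member's 20% is £982.80. Member owes £3,102.80 (running OOP £3,102.80).
Bill 2, £2,484: deductible already satisfied, so member's share is 20% × £2,484 = £496.80. Member pays £496.80; OOP now £3,599.60.
Bill 3, £301: deductible met; 20% of £301 = £60.20. Cost to member: £60.20. OOP to date £3,659.80.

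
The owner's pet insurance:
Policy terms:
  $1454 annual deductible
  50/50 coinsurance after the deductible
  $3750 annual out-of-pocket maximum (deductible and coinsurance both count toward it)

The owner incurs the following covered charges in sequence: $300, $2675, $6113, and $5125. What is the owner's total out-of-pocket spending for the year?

Claim 1 ($300): all of it applies to the deductible. Owner owes $300 (running OOP $300).
Claim 2 ($2675): deductible takes $1154, $1521 remains; owner's 50% is $760.50. Cost to owner: $1914.50. OOP to date $2214.50.
Claim 3 ($6113): 50% coinsurance on $6113 = $3056.50. That would push OOP to $5271, over the $3750 cap, so owner pays $3750 − $2214.50 = $1535.50.
Claim 4 ($5125): deductible met; 50% of $5125 = $2562.50. That would push OOP to $6312.50, over the $3750 cap, so owner pays $3750 − $3750 = $0.
Total paid by the owner: $300 + $1914.50 + $1535.50 + $0 = $3750.

$3750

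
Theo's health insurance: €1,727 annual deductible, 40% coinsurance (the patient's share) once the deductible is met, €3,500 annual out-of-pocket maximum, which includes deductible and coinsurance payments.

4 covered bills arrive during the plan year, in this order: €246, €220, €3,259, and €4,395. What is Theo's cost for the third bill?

Claim 1 — €246: fully absorbed by the deductible. Patient pays €246; OOP now €246.
Claim 2 — €220: fully absorbed by the deductible. Cost to patient: €220. OOP to date €466.
Claim 3 — €3,259: €1,261 finishes the deductible; €1,998 goes to coinsurance; coinsurance €1,998 × 40% = €799.20. Patient owes €2,060.20 (running OOP €2,526.20).

€2,060.20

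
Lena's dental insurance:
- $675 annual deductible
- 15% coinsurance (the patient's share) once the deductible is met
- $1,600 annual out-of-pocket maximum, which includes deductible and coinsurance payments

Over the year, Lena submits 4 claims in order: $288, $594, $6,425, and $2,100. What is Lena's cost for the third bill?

#1 ($288): fully absorbed by the deductible. Cost to patient: $288. OOP to date $288.
#2 ($594): $387 to deductible, leaving $207; patient's 15% is $31.05. Cost to patient: $418.05. OOP to date $706.05.
#3 ($6,425): 15% coinsurance on $6,425 = $963.75. OOP would hit $1,669.80 > $1,600, so the cap limits the patient to $1,600 − $706.05 = $893.95.

$893.95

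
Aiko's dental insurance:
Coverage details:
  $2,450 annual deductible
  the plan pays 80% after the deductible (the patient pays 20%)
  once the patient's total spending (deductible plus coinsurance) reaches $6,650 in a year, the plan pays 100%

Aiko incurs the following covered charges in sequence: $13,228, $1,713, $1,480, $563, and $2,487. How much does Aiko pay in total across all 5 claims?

$5,854.20

Claim 1 ($13,228): $2,450 to deductible, leaving $10,778; patient's 20% is $2,155.60. Cost to patient: $4,605.60. OOP to date $4,605.60.
Claim 2 ($1,713): deductible met; 20% of $1,713 = $342.60. Cost to patient: $342.60. OOP to date $4,948.20.
Claim 3 ($1,480): deductible met; 20% of $1,480 = $296. Patient pays $296; OOP now $5,244.20.
Claim 4 ($563): deductible met; 20% of $563 = $112.60. Cost to patient: $112.60. OOP to date $5,356.80.
Claim 5 ($2,487): 20% coinsurance on $2,487 = $497.40. Patient pays $497.40; OOP now $5,854.20.
Summing the patient's payments: $4,605.60 + $342.60 + $296 + $112.60 + $497.40 = $5,854.20.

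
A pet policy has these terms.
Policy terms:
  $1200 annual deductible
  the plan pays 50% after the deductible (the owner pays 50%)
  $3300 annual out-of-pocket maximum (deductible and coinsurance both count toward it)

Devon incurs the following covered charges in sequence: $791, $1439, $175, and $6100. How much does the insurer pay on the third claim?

$87.50

#1 ($791): entire amount goes to the deductible. Owner pays $791; OOP now $791. Insurer: $791 − $791 = $0.
#2 ($1439): deductible takes $409, $1030 remains; coinsurance $1030 × 50% = $515. Owner owes $924 (running OOP $1715). Plan pays $1439 − $924 = $515.
#3 ($175): deductible met; 50% of $175 = $87.50. Cost to owner: $87.50. OOP to date $1802.50. Insurer: $175 − $87.50 = $87.50.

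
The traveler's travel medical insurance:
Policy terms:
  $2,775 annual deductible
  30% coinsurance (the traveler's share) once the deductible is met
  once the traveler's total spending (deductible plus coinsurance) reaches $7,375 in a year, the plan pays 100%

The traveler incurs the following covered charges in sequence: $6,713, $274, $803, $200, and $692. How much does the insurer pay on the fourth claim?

$140

#1 ($6,713): $2,775 to deductible, leaving $3,938; 30% of $3,938 = $1,181.40. Traveler pays $3,956.40; OOP now $3,956.40. Plan pays $6,713 − $3,956.40 = $2,756.60.
#2 ($274): 30% coinsurance on $274 = $82.20. Cost to traveler: $82.20. OOP to date $4,038.60. Plan pays $274 − $82.20 = $191.80.
#3 ($803): deductible already satisfied, so traveler's share is 30% × $803 = $240.90. Traveler owes $240.90 (running OOP $4,279.50). Plan pays $803 − $240.90 = $562.10.
#4 ($200): 30% coinsurance on $200 = $60. Traveler pays $60; OOP now $4,339.50. Plan pays $200 − $60 = $140.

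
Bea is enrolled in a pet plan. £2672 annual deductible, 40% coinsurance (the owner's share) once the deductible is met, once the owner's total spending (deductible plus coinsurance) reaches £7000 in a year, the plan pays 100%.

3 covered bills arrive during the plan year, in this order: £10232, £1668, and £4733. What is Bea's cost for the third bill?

£636.80

#1 (£10232): £2672 finishes the deductible; £7560 goes to coinsurance; 40% of £7560 = £3024. Cost to owner: £5696. OOP to date £5696.
#2 (£1668): 40% coinsurance on £1668 = £667.20. Owner owes £667.20 (running OOP £6363.20).
#3 (£4733): 40% coinsurance on £4733 = £1893.20. That would push OOP to £8256.40, over the £7000 cap, so owner pays £7000 − £6363.20 = £636.80.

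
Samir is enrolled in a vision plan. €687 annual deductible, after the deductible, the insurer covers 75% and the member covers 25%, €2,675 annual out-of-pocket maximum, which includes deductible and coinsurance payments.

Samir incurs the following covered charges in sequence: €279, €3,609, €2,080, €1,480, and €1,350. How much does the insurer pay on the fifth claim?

€1,052.25

Claim 1 (€279): entire amount goes to the deductible. Cost to member: €279. OOP to date €279. Insurer: €279 − €279 = €0.
Claim 2 (€3,609): deductible takes €408, €3,201 remains; coinsurance €3,201 × 25% = €800.25. Member pays €1,208.25; OOP now €1,487.25. Insurer: €3,609 − €1,208.25 = €2,400.75.
Claim 3 (€2,080): deductible already satisfied, so member's share is 25% × €2,080 = €520. Member owes €520 (running OOP €2,007.25). Insurer: €2,080 − €520 = €1,560.
Claim 4 (€1,480): deductible already satisfied, so member's share is 25% × €1,480 = €370. Member owes €370 (running OOP €2,377.25). Insurer: €1,480 − €370 = €1,110.
Claim 5 (€1,350): deductible already satisfied, so member's share is 25% × €1,350 = €337.50. Adding that to €2,377.25 gives €2,714.75, past the €2,675 cap; member pays only €2,675 − €2,377.25 = €297.75. Plan pays €1,350 − €297.75 = €1,052.25.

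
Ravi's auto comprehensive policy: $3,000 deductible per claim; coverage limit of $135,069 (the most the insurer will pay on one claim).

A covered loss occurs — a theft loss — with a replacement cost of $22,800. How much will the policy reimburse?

$19,800

Less the $3,000 deductible: $22,800 − $3,000 = $19,800.
$19,800 ≤ $135,069, so the limit doesn't bind; insurer pays $19,800.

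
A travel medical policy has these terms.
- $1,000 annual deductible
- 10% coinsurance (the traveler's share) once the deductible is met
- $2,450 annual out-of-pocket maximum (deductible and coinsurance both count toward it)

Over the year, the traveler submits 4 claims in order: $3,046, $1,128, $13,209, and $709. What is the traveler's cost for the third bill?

$1,132.60

Claim 1 — $3,046: $1,000 finishes the deductible; $2,046 goes to coinsurance; coinsurance $2,046 × 10% = $204.60. Cost to traveler: $1,204.60. OOP to date $1,204.60.
Claim 2 — $1,128: 10% coinsurance on $1,128 = $112.80. Cost to traveler: $112.80. OOP to date $1,317.40.
Claim 3 — $13,209: deductible met; 10% of $13,209 = $1,320.90. Adding that to $1,317.40 gives $2,638.30, past the $2,450 cap; traveler pays only $2,450 − $1,317.40 = $1,132.60.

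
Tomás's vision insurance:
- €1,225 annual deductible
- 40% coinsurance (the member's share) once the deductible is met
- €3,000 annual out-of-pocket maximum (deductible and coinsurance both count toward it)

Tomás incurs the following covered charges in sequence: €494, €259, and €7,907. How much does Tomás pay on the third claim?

Bill 1, €494: entire amount goes to the deductible. Cost to member: €494. OOP to date €494.
Bill 2, €259: all of it applies to the deductible. Cost to member: €259. OOP to date €753.
Bill 3, €7,907: deductible takes €472, €7,435 remains; member's 40% is €2,974. Claim cost before the cap: €472 + €2,974 = €3,446. OOP would hit €4,199 > €3,000, so the cap limits the member to €3,000 − €753 = €2,247.

€2,247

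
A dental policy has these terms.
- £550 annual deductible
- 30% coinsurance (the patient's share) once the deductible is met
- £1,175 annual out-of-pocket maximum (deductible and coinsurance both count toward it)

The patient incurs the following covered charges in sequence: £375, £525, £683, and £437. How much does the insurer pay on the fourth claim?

#1 (£375): fully absorbed by the deductible. Patient owes £375 (running OOP £375). Plan pays £375 − £375 = £0.
#2 (£525): £175 to deductible, leaving £350; coinsurance £350 × 30% = £105. Patient pays £280; OOP now £655. Insurer: £525 − £280 = £245.
#3 (£683): 30% coinsurance on £683 = £204.90. Patient pays £204.90; OOP now £859.90. Plan pays £683 − £204.90 = £478.10.
#4 (£437): deductible already satisfied, so patient's share is 30% × £437 = £131.10. Patient pays £131.10; OOP now £991. Insurer: £437 − £131.10 = £305.90.

£305.90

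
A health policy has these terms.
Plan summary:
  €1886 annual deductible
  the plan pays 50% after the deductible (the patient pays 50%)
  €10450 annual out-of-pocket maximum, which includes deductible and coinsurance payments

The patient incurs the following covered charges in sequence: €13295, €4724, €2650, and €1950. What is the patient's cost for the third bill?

€497.50

Claim 1 (€13295): deductible takes €1886, €11409 remains; 50% of €11409 = €5704.50. Patient owes €7590.50 (running OOP €7590.50).
Claim 2 (€4724): 50% coinsurance on €4724 = €2362. Patient pays €2362; OOP now €9952.50.
Claim 3 (€2650): deductible met; 50% of €2650 = €1325. OOP would hit €11277.50 > €10450, so the cap limits the patient to €10450 − €9952.50 = €497.50.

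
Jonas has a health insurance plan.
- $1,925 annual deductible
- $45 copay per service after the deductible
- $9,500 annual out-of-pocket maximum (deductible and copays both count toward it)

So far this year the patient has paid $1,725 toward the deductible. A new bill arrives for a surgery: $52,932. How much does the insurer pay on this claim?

$52,687

Deductible still to meet: $1,925 − $1,725 = $200.
After the $200 deductible portion, $52,932 − $200 = $52,732 is subject to the copay.
Copay on this service: $45.
Patient responsibility before any cap: $200 + $45 = $245.
Year-to-date out-of-pocket becomes $1,725 + $245 = $1,970, still under the $9,500 maximum, so no cap applies.
The plan picks up $52,932 − $245 = $52,687.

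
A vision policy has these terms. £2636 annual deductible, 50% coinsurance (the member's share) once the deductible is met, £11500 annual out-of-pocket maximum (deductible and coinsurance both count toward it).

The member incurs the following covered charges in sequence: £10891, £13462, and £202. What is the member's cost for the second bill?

Claim 1 (£10891): deductible takes £2636, £8255 remains; 50% of £8255 = £4127.50. Member owes £6763.50 (running OOP £6763.50).
Claim 2 (£13462): deductible already satisfied, so member's share is 50% × £13462 = £6731. That would push OOP to £13494.50, over the £11500 cap, so member pays £11500 − £6763.50 = £4736.50.

£4736.50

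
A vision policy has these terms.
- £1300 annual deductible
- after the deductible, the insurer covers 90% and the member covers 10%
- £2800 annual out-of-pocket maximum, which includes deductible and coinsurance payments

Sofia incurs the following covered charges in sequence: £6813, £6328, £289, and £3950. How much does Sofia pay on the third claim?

£28.90

#1 (£6813): £1300 finishes the deductible; £5513 goes to coinsurance; member's 10% is £551.30. Member owes £1851.30 (running OOP £1851.30).
#2 (£6328): deductible already satisfied, so member's share is 10% × £6328 = £632.80. Member owes £632.80 (running OOP £2484.10).
#3 (£289): deductible already satisfied, so member's share is 10% × £289 = £28.90. Member owes £28.90 (running OOP £2513).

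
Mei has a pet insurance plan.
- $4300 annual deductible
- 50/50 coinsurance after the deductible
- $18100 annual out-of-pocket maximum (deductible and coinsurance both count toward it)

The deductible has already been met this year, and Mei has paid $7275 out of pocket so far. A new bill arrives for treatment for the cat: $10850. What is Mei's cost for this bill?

With the deductible met, the entire $10850 is subject to coinsurance.
Coinsurance: $10850 × 50% = $5425.
Total out-of-pocket so far would be $7275 + $5425 = $12700, below the $18100 cap — no reduction.

$5425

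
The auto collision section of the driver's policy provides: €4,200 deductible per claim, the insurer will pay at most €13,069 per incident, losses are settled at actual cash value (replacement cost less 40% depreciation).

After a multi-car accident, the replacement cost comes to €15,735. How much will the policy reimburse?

€5,241

At 40% depreciation, ACV = €15,735 − €6,294 = €9,441.
Subtract the deductible: €9,441 − €4,200 = €5,241.
That's under the €13,069 cap, so the insurer reimburses the full €5,241.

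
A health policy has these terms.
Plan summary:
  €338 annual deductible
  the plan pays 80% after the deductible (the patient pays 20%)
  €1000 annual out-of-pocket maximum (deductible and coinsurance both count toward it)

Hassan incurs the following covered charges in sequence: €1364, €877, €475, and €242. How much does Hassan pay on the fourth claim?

€48.40

#1 (€1364): deductible takes €338, €1026 remains; coinsurance €1026 × 20% = €205.20. Patient pays €543.20; OOP now €543.20.
#2 (€877): deductible met; 20% of €877 = €175.40. Patient pays €175.40; OOP now €718.60.
#3 (€475): deductible met; 20% of €475 = €95. Patient pays €95; OOP now €813.60.
#4 (€242): 20% coinsurance on €242 = €48.40. Cost to patient: €48.40. OOP to date €862.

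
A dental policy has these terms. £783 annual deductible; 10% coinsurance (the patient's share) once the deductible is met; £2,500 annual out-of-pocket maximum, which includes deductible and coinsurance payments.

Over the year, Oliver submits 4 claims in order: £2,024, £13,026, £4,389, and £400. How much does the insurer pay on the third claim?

£4,098.70

Claim 1 — £2,024: deductible takes £783, £1,241 remains; patient's 10% is £124.10. Cost to patient: £907.10. OOP to date £907.10. Plan pays £2,024 − £907.10 = £1,116.90.
Claim 2 — £13,026: 10% coinsurance on £13,026 = £1,302.60. Patient pays £1,302.60; OOP now £2,209.70. Plan pays £13,026 − £1,302.60 = £11,723.40.
Claim 3 — £4,389: 10% coinsurance on £4,389 = £438.90. OOP would hit £2,648.60 > £2,500, so the cap limits the patient to £2,500 − £2,209.70 = £290.30. Insurer: £4,389 − £290.30 = £4,098.70.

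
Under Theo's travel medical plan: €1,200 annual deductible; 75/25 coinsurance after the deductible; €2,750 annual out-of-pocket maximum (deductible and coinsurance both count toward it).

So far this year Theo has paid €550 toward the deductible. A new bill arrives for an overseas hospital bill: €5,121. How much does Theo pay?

Remaining deductible: €1,200 − €550 = €650.
After the €650 deductible portion, €5,121 − €650 = €4,471 is subject to coinsurance.
Coinsurance: €4,471 × 25% = €1,117.75.
Traveler responsibility before any cap: €650 + €1,117.75 = €1,767.75.
Year-to-date out-of-pocket becomes €550 + €1,767.75 = €2,317.75, still under the €2,750 maximum, so no cap applies.

€1,767.75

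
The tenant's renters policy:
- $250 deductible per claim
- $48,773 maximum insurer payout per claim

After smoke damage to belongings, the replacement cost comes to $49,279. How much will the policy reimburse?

Less the $250 deductible: $49,279 − $250 = $49,029.
The $48,773 per-incident cap binds; insurer pays $48,773.

$48,773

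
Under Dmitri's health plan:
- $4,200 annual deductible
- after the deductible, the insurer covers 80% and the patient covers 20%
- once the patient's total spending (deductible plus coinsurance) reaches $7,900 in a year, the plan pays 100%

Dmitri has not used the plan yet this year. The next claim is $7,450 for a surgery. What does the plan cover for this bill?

$2,600

The full $4,200 deductible is still open; $4,200 of this bill applies to it.
After the $4,200 deductible portion, $7,450 − $4,200 = $3,250 is subject to coinsurance.
Patient's 20% share of $3,250 is $650.
Patient responsibility before any cap: $4,200 + $650 = $4,850.
Cumulative spending $0 + $4,850 = $4,850 stays under the $7,900 maximum.
The plan picks up $7,450 − $4,850 = $2,600.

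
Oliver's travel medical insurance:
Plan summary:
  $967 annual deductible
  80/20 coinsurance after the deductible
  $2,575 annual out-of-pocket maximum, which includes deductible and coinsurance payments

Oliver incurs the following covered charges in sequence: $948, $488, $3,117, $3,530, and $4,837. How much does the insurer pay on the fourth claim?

$2,824

#1 ($948): entire amount goes to the deductible. Traveler pays $948; OOP now $948. Plan pays $948 − $948 = $0.
#2 ($488): $19 to deductible, leaving $469; traveler's 20% is $93.80. Cost to traveler: $112.80. OOP to date $1,060.80. Plan pays $488 − $112.80 = $375.20.
#3 ($3,117): 20% coinsurance on $3,117 = $623.40. Traveler pays $623.40; OOP now $1,684.20. Plan pays $3,117 − $623.40 = $2,493.60.
#4 ($3,530): deductible already satisfied, so traveler's share is 20% × $3,530 = $706. Cost to traveler: $706. OOP to date $2,390.20. Plan pays $3,530 − $706 = $2,824.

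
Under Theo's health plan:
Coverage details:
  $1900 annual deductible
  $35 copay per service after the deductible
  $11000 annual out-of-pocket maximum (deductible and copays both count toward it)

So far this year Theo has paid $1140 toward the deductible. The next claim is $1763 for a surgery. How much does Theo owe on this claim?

$1140 of the $1900 deductible is already met, leaving $760.
That leaves $1763 − $760 = $1003 for the copay.
Copay on this service: $35.
Patient responsibility before any cap: $760 + $35 = $795.
Cumulative spending $1140 + $795 = $1935 stays under the $11000 maximum.

$795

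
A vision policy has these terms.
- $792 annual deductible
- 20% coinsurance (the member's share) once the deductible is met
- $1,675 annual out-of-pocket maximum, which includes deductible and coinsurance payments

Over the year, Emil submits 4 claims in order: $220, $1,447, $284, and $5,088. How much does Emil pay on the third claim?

Bill 1, $220: all of it applies to the deductible. Cost to member: $220. OOP to date $220.
Bill 2, $1,447: deductible takes $572, $875 remains; coinsurance $875 × 20% = $175. Member pays $747; OOP now $967.
Bill 3, $284: deductible met; 20% of $284 = $56.80. Cost to member: $56.80. OOP to date $1,023.80.

$56.80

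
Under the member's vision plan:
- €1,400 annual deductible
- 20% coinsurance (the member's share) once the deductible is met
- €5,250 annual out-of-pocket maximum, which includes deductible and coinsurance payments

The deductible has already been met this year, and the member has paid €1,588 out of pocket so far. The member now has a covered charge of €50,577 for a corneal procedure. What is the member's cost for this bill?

€3,662

With the deductible met, the entire €50,577 is subject to coinsurance.
20% of €50,577 = €10,115.40 falls to the member.
Year-to-date out-of-pocket would reach €1,588 + €10,115.40 = €11,703.40, above the €5,250 maximum, so the member pays only €5,250 − €1,588 = €3,662.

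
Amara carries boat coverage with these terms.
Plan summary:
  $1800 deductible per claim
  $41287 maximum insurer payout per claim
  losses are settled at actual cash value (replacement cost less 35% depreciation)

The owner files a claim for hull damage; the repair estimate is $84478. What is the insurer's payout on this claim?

At 35% depreciation, ACV = $84478 − $29567.30 = $54910.70.
Subtract the deductible: $54910.70 − $1800 = $53110.70.
$53110.70 exceeds the $41287 limit, so the insurer pays the limit: $41287.

$41287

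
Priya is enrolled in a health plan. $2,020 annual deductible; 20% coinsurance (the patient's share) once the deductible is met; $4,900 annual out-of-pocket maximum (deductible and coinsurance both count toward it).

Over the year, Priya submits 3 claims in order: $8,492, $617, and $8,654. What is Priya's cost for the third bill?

Claim 1 ($8,492): $2,020 to deductible, leaving $6,472; coinsurance $6,472 × 20% = $1,294.40. Cost to patient: $3,314.40. OOP to date $3,314.40.
Claim 2 ($617): 20% coinsurance on $617 = $123.40. Cost to patient: $123.40. OOP to date $3,437.80.
Claim 3 ($8,654): deductible already satisfied, so patient's share is 20% × $8,654 = $1,730.80. That would push OOP to $5,168.60, over the $4,900 cap, so patient pays $4,900 − $3,437.80 = $1,462.20.

$1,462.20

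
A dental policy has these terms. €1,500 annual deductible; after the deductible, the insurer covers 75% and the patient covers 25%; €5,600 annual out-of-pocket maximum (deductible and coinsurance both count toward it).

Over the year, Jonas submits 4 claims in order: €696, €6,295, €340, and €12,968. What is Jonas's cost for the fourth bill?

Bill 1, €696: entire amount goes to the deductible. Cost to patient: €696. OOP to date €696.
Bill 2, €6,295: €804 to deductible, leaving €5,491; 25% of €5,491 = €1,372.75. Patient owes €2,176.75 (running OOP €2,872.75).
Bill 3, €340: deductible already satisfied, so patient's share is 25% × €340 = €85. Cost to patient: €85. OOP to date €2,957.75.
Bill 4, €12,968: 25% coinsurance on €12,968 = €3,242. That would push OOP to €6,199.75, over the €5,600 cap, so patient pays €5,600 − €2,957.75 = €2,642.25.

€2,642.25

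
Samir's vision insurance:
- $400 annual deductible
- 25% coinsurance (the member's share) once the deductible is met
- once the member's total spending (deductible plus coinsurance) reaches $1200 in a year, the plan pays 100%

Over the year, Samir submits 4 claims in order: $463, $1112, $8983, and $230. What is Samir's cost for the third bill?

Claim 1 — $463: deductible takes $400, $63 remains; 25% of $63 = $15.75. Member pays $415.75; OOP now $415.75.
Claim 2 — $1112: deductible already satisfied, so member's share is 25% × $1112 = $278. Member owes $278 (running OOP $693.75).
Claim 3 — $8983: deductible met; 25% of $8983 = $2245.75. Adding that to $693.75 gives $2939.50, past the $1200 cap; member pays only $1200 − $693.75 = $506.25.

$506.25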